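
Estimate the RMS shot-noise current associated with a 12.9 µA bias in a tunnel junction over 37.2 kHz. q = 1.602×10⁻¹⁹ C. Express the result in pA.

I_n = √(2qI·B)
2qI·B = 2 × 1.602×10⁻¹⁹ × 1.29×10⁻⁵ × 3.72×10⁴ = 1.54×10⁻¹⁹ A²
I_n = √(1.54×10⁻¹⁹) = 3.92×10⁻¹⁰ A = 392 pA

392 pA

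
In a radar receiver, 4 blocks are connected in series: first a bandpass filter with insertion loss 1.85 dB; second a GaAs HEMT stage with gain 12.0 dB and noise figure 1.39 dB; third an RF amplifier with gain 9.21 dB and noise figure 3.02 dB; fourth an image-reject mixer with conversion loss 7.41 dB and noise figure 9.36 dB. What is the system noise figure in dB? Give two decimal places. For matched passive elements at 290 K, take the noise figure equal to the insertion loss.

Convert to linear (a loss of L dB is a gain of −L dB): F_i = 10^(NF_i/10), G_i = 10^(G_i,dB/10)
  Stage 1: F_1 = 10^(1.85/10) = 1.531, G_1 = 10^(−1.85/10) = 0.6531
  Stage 2: F_2 = 10^(1.39/10) = 1.377, G_2 = 10^(12.0/10) = 15.85
  Stage 3: F_3 = 10^(3.02/10) = 2.004, G_3 = 10^(9.21/10) = 8.337
  Stage 4: F_4 = 10^(9.36/10) = 8.630, G_4 = 10^(−7.41/10) = 0.1816
Friis cascade:
  F = 1.531 + (1.377 − 1)/0.6531 + (2.004 − 1)/10.35 + (8.630 − 1)/86.30 = 2.294
NF = 10 log₁₀(2.294) = 3.61 dB

3.61 dB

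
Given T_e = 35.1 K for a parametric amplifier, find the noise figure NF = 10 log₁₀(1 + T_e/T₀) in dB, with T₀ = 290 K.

F = 1 + T_e/T₀ = 1 + 35.1/290 = 1.12103
NF = 10 log₁₀(1.12103) = 0.496 dB

0.496 dB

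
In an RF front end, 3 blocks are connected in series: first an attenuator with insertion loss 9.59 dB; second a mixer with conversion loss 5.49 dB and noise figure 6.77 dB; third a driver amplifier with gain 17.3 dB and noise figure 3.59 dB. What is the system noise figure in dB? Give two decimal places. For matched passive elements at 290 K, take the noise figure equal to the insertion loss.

19.28 dB

Convert to linear (a loss of L dB is a gain of −L dB): F_i = 10^(NF_i/10), G_i = 10^(G_i,dB/10)
  Stage 1: F_1 = 10^(9.59/10) = 9.099, G_1 = 10^(−9.59/10) = 0.1099
  Stage 2: F_2 = 10^(6.77/10) = 4.753, G_2 = 10^(−5.49/10) = 0.2825
  Stage 3: F_3 = 10^(3.59/10) = 2.286, G_3 = 10^(17.3/10) = 53.70
Friis cascade:
  F = 9.099 + (4.753 − 1)/0.1099 + (2.286 − 1)/0.03105 = 84.66
NF = 10 log₁₀(84.66) = 19.28 dB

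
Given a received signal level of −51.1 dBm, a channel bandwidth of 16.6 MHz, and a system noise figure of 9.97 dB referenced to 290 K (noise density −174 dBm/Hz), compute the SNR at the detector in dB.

40.7 dB

Noise floor: N = −174 + 10 log₁₀(B) + NF
10 log₁₀(1.66×10⁷) = 72.2 dB
N = −174 + 72.2 + 9.97 = −91.83 dBm
SNR = P_sig − N = −51.1 − (−91.83) = 40.73 dB → 40.7 dB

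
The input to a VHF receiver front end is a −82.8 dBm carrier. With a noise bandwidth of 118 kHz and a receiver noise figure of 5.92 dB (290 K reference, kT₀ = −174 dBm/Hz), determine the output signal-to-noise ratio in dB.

Noise floor: N = −174 + 10 log₁₀(B) + NF
10 log₁₀(1.18×10⁵) = 50.72 dB
N = −174 + 50.72 + 5.92 = −117.36 dBm
SNR = P_sig − N = −82.8 − (−117.36) = 34.56 dB → 34.6 dB

34.6 dB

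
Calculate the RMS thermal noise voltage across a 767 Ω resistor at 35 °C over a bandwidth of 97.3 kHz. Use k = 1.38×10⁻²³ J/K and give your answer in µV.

T = 35 °C + 273.15 = 308.15 K
V_n = √(4kTRB)
4kTRB = 4 × 1.38×10⁻²³ × 308.15 × 7.67×10² × 9.73×10⁴ = 1.27×10⁻¹² V²
V_n = √(1.27×10⁻¹²) = 1.13×10⁻⁶ V = 1.13 µV

1.13 µV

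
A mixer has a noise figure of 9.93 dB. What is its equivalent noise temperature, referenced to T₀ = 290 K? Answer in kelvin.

2564 K

F = 10^(9.93/10) = 9.84011
T_e = (F − 1)·T₀ = (9.84011 − 1) × 290 = 2564 K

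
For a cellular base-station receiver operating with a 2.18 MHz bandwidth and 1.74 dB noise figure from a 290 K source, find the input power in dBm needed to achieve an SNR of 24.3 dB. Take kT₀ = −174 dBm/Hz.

−84.6 dBm

Sensitivity = −174 + 10 log₁₀(B) + NF + SNR_min
= −174 + 63.38 + 1.74 + 24.3
= −84.58 dBm → −84.6 dBm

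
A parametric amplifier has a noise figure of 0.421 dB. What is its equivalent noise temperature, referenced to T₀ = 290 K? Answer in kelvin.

F = 10^(0.421/10) = 1.10179
T_e = (F − 1)·T₀ = (1.10179 − 1) × 290 = 29.5 K

29.5 K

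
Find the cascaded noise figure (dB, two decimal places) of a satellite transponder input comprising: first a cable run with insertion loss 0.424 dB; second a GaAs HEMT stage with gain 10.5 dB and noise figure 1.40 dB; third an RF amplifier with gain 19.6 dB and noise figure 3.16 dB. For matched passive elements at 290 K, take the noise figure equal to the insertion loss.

2.11 dB

Convert to linear (a loss of L dB is a gain of −L dB): F_i = 10^(NF_i/10), G_i = 10^(G_i,dB/10)
  Stage 1: F_1 = 10^(0.424/10) = 1.103, G_1 = 10^(−0.424/10) = 0.9070
  Stage 2: F_2 = 10^(1.40/10) = 1.380, G_2 = 10^(10.5/10) = 11.22
  Stage 3: F_3 = 10^(3.16/10) = 2.070, G_3 = 10^(19.6/10) = 91.20
Friis cascade:
  F = 1.103 + (1.380 − 1)/0.9070 + (2.070 − 1)/10.18 = 1.627
NF = 10 log₁₀(1.627) = 2.11 dB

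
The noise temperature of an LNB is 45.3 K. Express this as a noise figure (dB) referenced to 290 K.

0.630 dB

F = 1 + T_e/T₀ = 1 + 45.3/290 = 1.15621
NF = 10 log₁₀(1.15621) = 0.630 dB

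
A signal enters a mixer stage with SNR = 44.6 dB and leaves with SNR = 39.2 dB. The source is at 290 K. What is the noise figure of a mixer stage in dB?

5.4 dB

NF (dB) = SNR_in(dB) − SNR_out(dB) when the source is at T₀
NF = 44.6 − 39.2 = 5.4 dB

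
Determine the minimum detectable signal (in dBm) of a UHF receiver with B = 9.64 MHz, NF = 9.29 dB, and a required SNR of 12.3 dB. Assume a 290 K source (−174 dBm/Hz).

Sensitivity = −174 + 10 log₁₀(B) + NF + SNR_min
= −174 + 69.84 + 9.29 + 12.3
= −82.57 dBm → −82.6 dBm

−82.6 dBm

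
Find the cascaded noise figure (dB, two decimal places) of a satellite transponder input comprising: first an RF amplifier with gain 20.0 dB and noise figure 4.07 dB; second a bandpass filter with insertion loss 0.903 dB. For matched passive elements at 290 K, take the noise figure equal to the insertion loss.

Convert to linear (a loss of L dB is a gain of −L dB): F_i = 10^(NF_i/10), G_i = 10^(G_i,dB/10)
  Stage 1: F_1 = 10^(4.07/10) = 2.553, G_1 = 10^(20.0/10) = 100.0
  Stage 2: F_2 = 10^(0.903/10) = 1.231, G_2 = 10^(−0.903/10) = 0.8123
Friis cascade:
  F = 2.553 + (1.231 − 1)/100.0 = 2.555
NF = 10 log₁₀(2.555) = 4.07 dB

4.07 dB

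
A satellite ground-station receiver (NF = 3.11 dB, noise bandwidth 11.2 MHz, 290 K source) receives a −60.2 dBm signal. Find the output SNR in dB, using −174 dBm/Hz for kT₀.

Noise floor: N = −174 + 10 log₁₀(B) + NF
10 log₁₀(1.12×10⁷) = 70.49 dB
N = −174 + 70.49 + 3.11 = −100.40 dBm
SNR = P_sig − N = −60.2 − (−100.40) = 40.20 dB → 40.2 dB

40.2 dB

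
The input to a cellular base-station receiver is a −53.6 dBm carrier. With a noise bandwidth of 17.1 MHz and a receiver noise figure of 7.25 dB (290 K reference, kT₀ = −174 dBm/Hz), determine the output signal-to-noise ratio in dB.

Noise floor: N = −174 + 10 log₁₀(B) + NF
10 log₁₀(1.71×10⁷) = 72.33 dB
N = −174 + 72.33 + 7.25 = −94.42 dBm
SNR = P_sig − N = −53.6 − (−94.42) = 40.82 dB → 40.8 dB

40.8 dB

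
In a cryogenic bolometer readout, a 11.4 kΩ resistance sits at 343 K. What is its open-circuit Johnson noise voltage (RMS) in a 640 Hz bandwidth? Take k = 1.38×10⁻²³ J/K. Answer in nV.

372 nV

V_n = √(4kTRB)
4kTRB = 4 × 1.38×10⁻²³ × 343 × 1.14×10⁴ × 6.40×10² = 1.38×10⁻¹³ V²
V_n = √(1.38×10⁻¹³) = 3.72×10⁻⁷ V = 372 nV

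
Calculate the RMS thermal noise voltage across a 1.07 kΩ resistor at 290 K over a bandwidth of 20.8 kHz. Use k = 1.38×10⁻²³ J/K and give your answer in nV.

V_n = √(4kTRB)
4kTRB = 4 × 1.38×10⁻²³ × 290 × 1.07×10³ × 2.08×10⁴ = 3.56×10⁻¹³ V²
V_n = √(3.56×10⁻¹³) = 5.97×10⁻⁷ V = 597 nV

597 nV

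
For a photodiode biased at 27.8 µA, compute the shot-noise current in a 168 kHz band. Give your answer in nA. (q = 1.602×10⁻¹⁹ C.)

I_n = √(2qI·B)
2qI·B = 2 × 1.602×10⁻¹⁹ × 2.78×10⁻⁵ × 1.68×10⁵ = 1.50×10⁻¹⁸ A²
I_n = √(1.50×10⁻¹⁸) = 1.22×10⁻⁹ A = 1.22 nA

1.22 nA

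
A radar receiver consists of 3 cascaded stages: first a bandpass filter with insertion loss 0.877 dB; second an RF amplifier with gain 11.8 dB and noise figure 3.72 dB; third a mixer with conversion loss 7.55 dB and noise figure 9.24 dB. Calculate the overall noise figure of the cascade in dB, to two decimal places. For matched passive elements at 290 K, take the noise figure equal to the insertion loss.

Convert to linear (a loss of L dB is a gain of −L dB): F_i = 10^(NF_i/10), G_i = 10^(G_i,dB/10)
  Stage 1: F_1 = 10^(0.877/10) = 1.224, G_1 = 10^(−0.877/10) = 0.8171
  Stage 2: F_2 = 10^(3.72/10) = 2.355, G_2 = 10^(11.8/10) = 15.14
  Stage 3: F_3 = 10^(9.24/10) = 8.395, G_3 = 10^(−7.55/10) = 0.1758
Friis cascade:
  F = 1.224 + (2.355 − 1)/0.8171 + (8.395 − 1)/12.37 = 3.480
NF = 10 log₁₀(3.480) = 5.42 dB

5.42 dB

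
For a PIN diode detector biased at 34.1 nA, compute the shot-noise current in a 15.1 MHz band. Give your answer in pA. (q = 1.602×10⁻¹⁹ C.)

I_n = √(2qI·B)
2qI·B = 2 × 1.602×10⁻¹⁹ × 3.41×10⁻⁸ × 1.51×10⁷ = 1.65×10⁻¹⁹ A²
I_n = √(1.65×10⁻¹⁹) = 4.06×10⁻¹⁰ A = 406 pA

406 pA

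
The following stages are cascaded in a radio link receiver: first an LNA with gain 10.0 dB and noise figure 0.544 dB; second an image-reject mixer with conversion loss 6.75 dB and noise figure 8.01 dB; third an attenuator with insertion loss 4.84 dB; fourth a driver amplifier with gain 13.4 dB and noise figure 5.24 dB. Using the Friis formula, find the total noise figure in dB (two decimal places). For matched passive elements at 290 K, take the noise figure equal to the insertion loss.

7.79 dB

Convert to linear (a loss of L dB is a gain of −L dB): F_i = 10^(NF_i/10), G_i = 10^(G_i,dB/10)
  Stage 1: F_1 = 10^(0.544/10) = 1.133, G_1 = 10^(10.0/10) = 10.00
  Stage 2: F_2 = 10^(8.01/10) = 6.324, G_2 = 10^(−6.75/10) = 0.2113
  Stage 3: F_3 = 10^(4.84/10) = 3.048, G_3 = 10^(−4.84/10) = 0.3281
  Stage 4: F_4 = 10^(5.24/10) = 3.342, G_4 = 10^(13.4/10) = 21.88
Friis cascade:
  F = 1.133 + (6.324 − 1)/10.00 + (3.048 − 1)/2.113 + (3.342 − 1)/0.6934 = 6.012
NF = 10 log₁₀(6.012) = 7.79 dB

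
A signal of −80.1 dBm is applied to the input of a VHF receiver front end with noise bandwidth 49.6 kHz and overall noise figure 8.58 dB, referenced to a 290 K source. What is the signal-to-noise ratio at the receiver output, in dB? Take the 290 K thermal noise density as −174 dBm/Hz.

Noise floor: N = −174 + 10 log₁₀(B) + NF
10 log₁₀(4.96×10⁴) = 46.95 dB
N = −174 + 46.95 + 8.58 = −118.47 dBm
SNR = P_sig − N = −80.1 − (−118.47) = 38.37 dB → 38.4 dB

38.4 dB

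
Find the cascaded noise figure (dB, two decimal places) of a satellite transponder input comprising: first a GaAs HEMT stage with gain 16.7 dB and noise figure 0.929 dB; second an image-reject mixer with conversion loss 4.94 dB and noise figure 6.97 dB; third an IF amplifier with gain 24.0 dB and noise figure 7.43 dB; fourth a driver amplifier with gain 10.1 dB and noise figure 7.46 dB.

Convert to linear (a loss of L dB is a gain of −L dB): F_i = 10^(NF_i/10), G_i = 10^(G_i,dB/10)
  Stage 1: F_1 = 10^(0.929/10) = 1.239, G_1 = 10^(16.7/10) = 46.77
  Stage 2: F_2 = 10^(6.97/10) = 4.977, G_2 = 10^(−4.94/10) = 0.3206
  Stage 3: F_3 = 10^(7.43/10) = 5.534, G_3 = 10^(24.0/10) = 251.2
  Stage 4: F_4 = 10^(7.46/10) = 5.572, G_4 = 10^(10.1/10) = 10.23
Friis cascade:
  F = 1.239 + (4.977 − 1)/46.77 + (5.534 − 1)/15.00 + (5.572 − 1)/3767 = 1.627
NF = 10 log₁₀(1.627) = 2.11 dB

2.11 dB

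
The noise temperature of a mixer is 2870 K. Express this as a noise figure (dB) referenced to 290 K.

10.37 dB

F = 1 + T_e/T₀ = 1 + 2870/290 = 10.8966
NF = 10 log₁₀(10.8966) = 10.37 dB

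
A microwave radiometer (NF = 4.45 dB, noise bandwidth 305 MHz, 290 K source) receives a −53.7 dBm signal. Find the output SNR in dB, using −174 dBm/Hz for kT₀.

Noise floor: N = −174 + 10 log₁₀(B) + NF
10 log₁₀(3.05×10⁸) = 84.84 dB
N = −174 + 84.84 + 4.45 = −84.71 dBm
SNR = P_sig − N = −53.7 − (−84.71) = 31.01 dB → 31.0 dB

31.0 dB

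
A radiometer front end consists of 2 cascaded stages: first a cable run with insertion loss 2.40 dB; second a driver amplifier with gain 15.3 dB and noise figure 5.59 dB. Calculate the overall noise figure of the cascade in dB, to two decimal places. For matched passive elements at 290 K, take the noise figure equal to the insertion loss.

Convert to linear (a loss of L dB is a gain of −L dB): F_i = 10^(NF_i/10), G_i = 10^(G_i,dB/10)
  Stage 1: F_1 = 10^(2.40/10) = 1.738, G_1 = 10^(−2.40/10) = 0.5754
  Stage 2: F_2 = 10^(5.59/10) = 3.622, G_2 = 10^(15.3/10) = 33.88
Friis cascade:
  F = 1.738 + (3.622 − 1)/0.5754 = 6.295
NF = 10 log₁₀(6.295) = 7.99 dB

7.99 dB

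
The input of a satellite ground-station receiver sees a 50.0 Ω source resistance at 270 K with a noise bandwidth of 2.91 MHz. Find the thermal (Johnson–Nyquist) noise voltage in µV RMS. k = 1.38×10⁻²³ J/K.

1.47 µV

V_n = √(4kTRB)
4kTRB = 4 × 1.38×10⁻²³ × 270 × 5.00×10¹ × 2.91×10⁶ = 2.17×10⁻¹² V²
V_n = √(2.17×10⁻¹²) = 1.47×10⁻⁶ V = 1.47 µV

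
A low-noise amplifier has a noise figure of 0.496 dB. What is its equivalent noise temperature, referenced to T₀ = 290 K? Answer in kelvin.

35.1 K

F = 10^(0.496/10) = 1.12099
T_e = (F − 1)·T₀ = (1.12099 − 1) × 290 = 35.1 K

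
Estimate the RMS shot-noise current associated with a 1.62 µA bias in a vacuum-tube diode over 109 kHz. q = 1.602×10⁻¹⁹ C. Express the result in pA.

238 pA

I_n = √(2qI·B)
2qI·B = 2 × 1.602×10⁻¹⁹ × 1.62×10⁻⁶ × 1.09×10⁵ = 5.66×10⁻²⁰ A²
I_n = √(5.66×10⁻²⁰) = 2.38×10⁻¹⁰ A = 238 pA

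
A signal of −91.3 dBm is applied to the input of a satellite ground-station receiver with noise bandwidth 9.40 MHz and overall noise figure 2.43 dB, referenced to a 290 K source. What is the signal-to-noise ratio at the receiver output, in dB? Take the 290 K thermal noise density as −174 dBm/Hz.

10.5 dB

Noise floor: N = −174 + 10 log₁₀(B) + NF
10 log₁₀(9.40×10⁶) = 69.73 dB
N = −174 + 69.73 + 2.43 = −101.84 dBm
SNR = P_sig − N = −91.3 − (−101.84) = 10.54 dB → 10.5 dB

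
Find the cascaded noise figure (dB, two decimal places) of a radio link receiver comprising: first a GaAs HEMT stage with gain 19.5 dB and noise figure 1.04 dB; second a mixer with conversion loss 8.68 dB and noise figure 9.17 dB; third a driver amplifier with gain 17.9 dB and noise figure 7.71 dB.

2.45 dB

Convert to linear (a loss of L dB is a gain of −L dB): F_i = 10^(NF_i/10), G_i = 10^(G_i,dB/10)
  Stage 1: F_1 = 10^(1.04/10) = 1.271, G_1 = 10^(19.5/10) = 89.13
  Stage 2: F_2 = 10^(9.17/10) = 8.260, G_2 = 10^(−8.68/10) = 0.1355
  Stage 3: F_3 = 10^(7.71/10) = 5.902, G_3 = 10^(17.9/10) = 61.66
Friis cascade:
  F = 1.271 + (8.260 − 1)/89.13 + (5.902 − 1)/12.08 = 1.758
NF = 10 log₁₀(1.758) = 2.45 dB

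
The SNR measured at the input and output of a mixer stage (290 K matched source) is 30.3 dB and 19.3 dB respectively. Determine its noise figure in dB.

11.0 dB

NF (dB) = SNR_in(dB) − SNR_out(dB) when the source is at T₀
NF = 30.3 − 19.3 = 11.0 dB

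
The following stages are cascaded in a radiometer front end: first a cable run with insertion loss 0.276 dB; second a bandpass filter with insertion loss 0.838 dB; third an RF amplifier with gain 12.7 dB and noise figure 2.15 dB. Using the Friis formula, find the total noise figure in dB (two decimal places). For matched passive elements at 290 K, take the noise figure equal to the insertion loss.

Convert to linear (a loss of L dB is a gain of −L dB): F_i = 10^(NF_i/10), G_i = 10^(G_i,dB/10)
  Stage 1: F_1 = 10^(0.276/10) = 1.066, G_1 = 10^(−0.276/10) = 0.9384
  Stage 2: F_2 = 10^(0.838/10) = 1.213, G_2 = 10^(−0.838/10) = 0.8245
  Stage 3: F_3 = 10^(2.15/10) = 1.641, G_3 = 10^(12.7/10) = 18.62
Friis cascade:
  F = 1.066 + (1.213 − 1)/0.9384 + (1.641 − 1)/0.7737 = 2.120
NF = 10 log₁₀(2.120) = 3.26 dB

3.26 dB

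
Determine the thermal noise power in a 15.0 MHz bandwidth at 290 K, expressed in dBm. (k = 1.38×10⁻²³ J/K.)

P_n = kTB = 1.38×10⁻²³ × 290 × 1.50×10⁷ = 6.00×10⁻¹⁴ W
In dBm: 10 log₁₀(6.00×10⁻¹⁴ / 10⁻³) = −102.2 dBm

−102.2 dBm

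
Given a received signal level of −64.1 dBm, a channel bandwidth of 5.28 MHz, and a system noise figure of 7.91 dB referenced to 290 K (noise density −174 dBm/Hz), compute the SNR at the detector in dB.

Noise floor: N = −174 + 10 log₁₀(B) + NF
10 log₁₀(5.28×10⁶) = 67.23 dB
N = −174 + 67.23 + 7.91 = −98.86 dBm
SNR = P_sig − N = −64.1 − (−98.86) = 34.76 dB → 34.8 dB

34.8 dB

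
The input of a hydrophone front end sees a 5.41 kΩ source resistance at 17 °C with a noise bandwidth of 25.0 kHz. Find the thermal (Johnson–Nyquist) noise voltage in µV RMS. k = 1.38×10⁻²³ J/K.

T = 17 °C + 273.15 = 290.15 K
V_n = √(4kTRB)
4kTRB = 4 × 1.38×10⁻²³ × 290.15 × 5.41×10³ × 2.50×10⁴ = 2.17×10⁻¹² V²
V_n = √(2.17×10⁻¹²) = 1.47×10⁻⁶ V = 1.47 µV

1.47 µV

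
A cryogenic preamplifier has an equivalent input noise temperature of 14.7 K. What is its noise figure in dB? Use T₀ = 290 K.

0.215 dB

F = 1 + T_e/T₀ = 1 + 14.7/290 = 1.05069
NF = 10 log₁₀(1.05069) = 0.215 dB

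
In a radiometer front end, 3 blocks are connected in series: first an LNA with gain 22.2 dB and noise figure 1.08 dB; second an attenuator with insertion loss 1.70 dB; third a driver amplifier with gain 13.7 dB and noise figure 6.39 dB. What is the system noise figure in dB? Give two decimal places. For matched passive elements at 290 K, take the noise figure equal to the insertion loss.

1.19 dB

Convert to linear (a loss of L dB is a gain of −L dB): F_i = 10^(NF_i/10), G_i = 10^(G_i,dB/10)
  Stage 1: F_1 = 10^(1.08/10) = 1.282, G_1 = 10^(22.2/10) = 166.0
  Stage 2: F_2 = 10^(1.70/10) = 1.479, G_2 = 10^(−1.70/10) = 0.6761
  Stage 3: F_3 = 10^(6.39/10) = 4.355, G_3 = 10^(13.7/10) = 23.44
Friis cascade:
  F = 1.282 + (1.479 − 1)/166.0 + (4.355 − 1)/112.2 = 1.315
NF = 10 log₁₀(1.315) = 1.19 dB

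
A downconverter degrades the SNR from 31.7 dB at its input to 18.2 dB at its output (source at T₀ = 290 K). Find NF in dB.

13.5 dB

NF (dB) = SNR_in(dB) − SNR_out(dB) when the source is at T₀
NF = 31.7 − 18.2 = 13.5 dB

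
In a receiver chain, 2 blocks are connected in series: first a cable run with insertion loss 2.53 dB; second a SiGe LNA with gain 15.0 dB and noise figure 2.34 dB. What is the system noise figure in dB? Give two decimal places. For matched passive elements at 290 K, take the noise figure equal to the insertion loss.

4.87 dB

Convert to linear (a loss of L dB is a gain of −L dB): F_i = 10^(NF_i/10), G_i = 10^(G_i,dB/10)
  Stage 1: F_1 = 10^(2.53/10) = 1.791, G_1 = 10^(−2.53/10) = 0.5585
  Stage 2: F_2 = 10^(2.34/10) = 1.714, G_2 = 10^(15.0/10) = 31.62
Friis cascade:
  F = 1.791 + (1.714 − 1)/0.5585 = 3.069
NF = 10 log₁₀(3.069) = 4.87 dB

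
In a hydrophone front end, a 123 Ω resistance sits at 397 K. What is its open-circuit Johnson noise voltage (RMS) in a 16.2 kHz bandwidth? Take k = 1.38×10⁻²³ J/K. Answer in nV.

209 nV

V_n = √(4kTRB)
4kTRB = 4 × 1.38×10⁻²³ × 397 × 1.23×10² × 1.62×10⁴ = 4.37×10⁻¹⁴ V²
V_n = √(4.37×10⁻¹⁴) = 2.09×10⁻⁷ V = 209 nV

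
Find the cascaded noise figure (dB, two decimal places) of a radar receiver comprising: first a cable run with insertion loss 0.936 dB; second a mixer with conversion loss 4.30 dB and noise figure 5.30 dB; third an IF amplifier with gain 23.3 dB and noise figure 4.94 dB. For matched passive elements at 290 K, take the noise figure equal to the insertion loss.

Convert to linear (a loss of L dB is a gain of −L dB): F_i = 10^(NF_i/10), G_i = 10^(G_i,dB/10)
  Stage 1: F_1 = 10^(0.936/10) = 1.241, G_1 = 10^(−0.936/10) = 0.8061
  Stage 2: F_2 = 10^(5.30/10) = 3.388, G_2 = 10^(−4.30/10) = 0.3715
  Stage 3: F_3 = 10^(4.94/10) = 3.119, G_3 = 10^(23.3/10) = 213.8
Friis cascade:
  F = 1.241 + (3.388 − 1)/0.8061 + (3.119 − 1)/0.2995 = 11.28
NF = 10 log₁₀(11.28) = 10.52 dB

10.52 dB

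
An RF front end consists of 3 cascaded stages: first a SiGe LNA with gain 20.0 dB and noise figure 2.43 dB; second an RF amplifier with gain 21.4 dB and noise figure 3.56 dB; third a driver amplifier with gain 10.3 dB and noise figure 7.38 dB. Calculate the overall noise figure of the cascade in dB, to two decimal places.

2.46 dB

Convert to linear (a loss of L dB is a gain of −L dB): F_i = 10^(NF_i/10), G_i = 10^(G_i,dB/10)
  Stage 1: F_1 = 10^(2.43/10) = 1.750, G_1 = 10^(20.0/10) = 100.0
  Stage 2: F_2 = 10^(3.56/10) = 2.270, G_2 = 10^(21.4/10) = 138.0
  Stage 3: F_3 = 10^(7.38/10) = 5.470, G_3 = 10^(10.3/10) = 10.72
Friis cascade:
  F = 1.750 + (2.270 − 1)/100.0 + (5.470 − 1)/1.380×10⁴ = 1.763
NF = 10 log₁₀(1.763) = 2.46 dB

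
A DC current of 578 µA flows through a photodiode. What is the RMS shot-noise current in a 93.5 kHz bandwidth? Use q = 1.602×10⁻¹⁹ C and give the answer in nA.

I_n = √(2qI·B)
2qI·B = 2 × 1.602×10⁻¹⁹ × 5.78×10⁻⁴ × 9.35×10⁴ = 1.73×10⁻¹⁷ A²
I_n = √(1.73×10⁻¹⁷) = 4.16×10⁻⁹ A = 4.16 nA

4.16 nA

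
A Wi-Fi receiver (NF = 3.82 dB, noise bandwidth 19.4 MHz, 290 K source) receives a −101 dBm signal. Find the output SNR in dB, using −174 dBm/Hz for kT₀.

Noise floor: N = −174 + 10 log₁₀(B) + NF
10 log₁₀(1.94×10⁷) = 72.88 dB
N = −174 + 72.88 + 3.82 = −97.30 dBm
SNR = P_sig − N = −101 − (−97.30) = −3.70 dB → −3.7 dB

−3.7 dB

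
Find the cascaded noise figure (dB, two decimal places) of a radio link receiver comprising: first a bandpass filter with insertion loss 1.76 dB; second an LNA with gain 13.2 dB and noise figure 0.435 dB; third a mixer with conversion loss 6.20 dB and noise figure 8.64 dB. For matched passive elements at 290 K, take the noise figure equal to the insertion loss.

Convert to linear (a loss of L dB is a gain of −L dB): F_i = 10^(NF_i/10), G_i = 10^(G_i,dB/10)
  Stage 1: F_1 = 10^(1.76/10) = 1.500, G_1 = 10^(−1.76/10) = 0.6668
  Stage 2: F_2 = 10^(0.435/10) = 1.105, G_2 = 10^(13.2/10) = 20.89
  Stage 3: F_3 = 10^(8.64/10) = 7.311, G_3 = 10^(−6.20/10) = 0.2399
Friis cascade:
  F = 1.500 + (1.105 − 1)/0.6668 + (7.311 − 1)/13.93 = 2.111
NF = 10 log₁₀(2.111) = 3.24 dB

3.24 dB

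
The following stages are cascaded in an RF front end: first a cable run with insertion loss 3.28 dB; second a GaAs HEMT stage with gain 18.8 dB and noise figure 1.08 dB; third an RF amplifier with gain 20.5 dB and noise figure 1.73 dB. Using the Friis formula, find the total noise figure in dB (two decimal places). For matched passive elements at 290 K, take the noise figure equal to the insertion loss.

Convert to linear (a loss of L dB is a gain of −L dB): F_i = 10^(NF_i/10), G_i = 10^(G_i,dB/10)
  Stage 1: F_1 = 10^(3.28/10) = 2.128, G_1 = 10^(−3.28/10) = 0.4699
  Stage 2: F_2 = 10^(1.08/10) = 1.282, G_2 = 10^(18.8/10) = 75.86
  Stage 3: F_3 = 10^(1.73/10) = 1.489, G_3 = 10^(20.5/10) = 112.2
Friis cascade:
  F = 2.128 + (1.282 − 1)/0.4699 + (1.489 − 1)/35.65 = 2.743
NF = 10 log₁₀(2.743) = 4.38 dB

4.38 dB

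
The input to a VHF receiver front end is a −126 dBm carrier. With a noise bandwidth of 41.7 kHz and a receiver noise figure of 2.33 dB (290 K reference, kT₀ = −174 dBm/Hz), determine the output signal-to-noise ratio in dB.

−0.5 dB

Noise floor: N = −174 + 10 log₁₀(B) + NF
10 log₁₀(4.17×10⁴) = 46.2 dB
N = −174 + 46.2 + 2.33 = −125.47 dBm
SNR = P_sig − N = −126 − (−125.47) = −0.53 dB → −0.5 dB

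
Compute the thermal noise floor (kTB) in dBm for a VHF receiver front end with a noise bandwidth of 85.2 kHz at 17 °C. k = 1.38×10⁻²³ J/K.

−124.7 dBm

T = 17 °C + 273.15 = 290.15 K
P_n = kTB = 1.38×10⁻²³ × 290.15 × 8.52×10⁴ = 3.41×10⁻¹⁶ W
In dBm: 10 log₁₀(3.41×10⁻¹⁶ / 10⁻³) = −124.7 dBm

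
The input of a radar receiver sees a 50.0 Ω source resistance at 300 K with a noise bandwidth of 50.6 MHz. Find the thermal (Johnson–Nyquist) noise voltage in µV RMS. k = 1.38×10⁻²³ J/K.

6.47 µV

V_n = √(4kTRB)
4kTRB = 4 × 1.38×10⁻²³ × 300 × 5.00×10¹ × 5.06×10⁷ = 4.19×10⁻¹¹ V²
V_n = √(4.19×10⁻¹¹) = 6.47×10⁻⁶ V = 6.47 µV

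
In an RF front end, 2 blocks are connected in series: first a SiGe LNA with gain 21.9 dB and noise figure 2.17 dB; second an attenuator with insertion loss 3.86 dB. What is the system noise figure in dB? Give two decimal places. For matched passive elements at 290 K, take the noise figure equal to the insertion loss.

2.19 dB

Convert to linear (a loss of L dB is a gain of −L dB): F_i = 10^(NF_i/10), G_i = 10^(G_i,dB/10)
  Stage 1: F_1 = 10^(2.17/10) = 1.648, G_1 = 10^(21.9/10) = 154.9
  Stage 2: F_2 = 10^(3.86/10) = 2.432, G_2 = 10^(−3.86/10) = 0.4111
Friis cascade:
  F = 1.648 + (2.432 − 1)/154.9 = 1.657
NF = 10 log₁₀(1.657) = 2.19 dB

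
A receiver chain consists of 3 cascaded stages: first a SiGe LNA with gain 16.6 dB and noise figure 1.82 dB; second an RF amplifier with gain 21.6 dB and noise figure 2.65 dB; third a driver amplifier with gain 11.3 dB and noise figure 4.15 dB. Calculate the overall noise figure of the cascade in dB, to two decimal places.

Convert to linear (a loss of L dB is a gain of −L dB): F_i = 10^(NF_i/10), G_i = 10^(G_i,dB/10)
  Stage 1: F_1 = 10^(1.82/10) = 1.521, G_1 = 10^(16.6/10) = 45.71
  Stage 2: F_2 = 10^(2.65/10) = 1.841, G_2 = 10^(21.6/10) = 144.5
  Stage 3: F_3 = 10^(4.15/10) = 2.600, G_3 = 10^(11.3/10) = 13.49
Friis cascade:
  F = 1.521 + (1.841 − 1)/45.71 + (2.600 − 1)/6607 = 1.539
NF = 10 log₁₀(1.539) = 1.87 dB

1.87 dB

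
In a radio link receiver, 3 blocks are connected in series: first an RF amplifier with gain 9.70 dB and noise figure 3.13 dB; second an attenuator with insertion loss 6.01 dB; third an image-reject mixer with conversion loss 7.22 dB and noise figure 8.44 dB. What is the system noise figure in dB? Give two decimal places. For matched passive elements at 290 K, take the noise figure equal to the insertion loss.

Convert to linear (a loss of L dB is a gain of −L dB): F_i = 10^(NF_i/10), G_i = 10^(G_i,dB/10)
  Stage 1: F_1 = 10^(3.13/10) = 2.056, G_1 = 10^(9.70/10) = 9.333
  Stage 2: F_2 = 10^(6.01/10) = 3.990, G_2 = 10^(−6.01/10) = 0.2506
  Stage 3: F_3 = 10^(8.44/10) = 6.982, G_3 = 10^(−7.22/10) = 0.1897
Friis cascade:
  F = 2.056 + (3.990 − 1)/9.333 + (6.982 − 1)/2.339 = 4.934
NF = 10 log₁₀(4.934) = 6.93 dB

6.93 dB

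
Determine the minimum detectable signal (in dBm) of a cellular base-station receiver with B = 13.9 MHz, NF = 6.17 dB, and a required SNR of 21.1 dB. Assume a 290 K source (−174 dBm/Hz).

Sensitivity = −174 + 10 log₁₀(B) + NF + SNR_min
= −174 + 71.43 + 6.17 + 21.1
= −75.30 dBm → −75.3 dBm

−75.3 dBm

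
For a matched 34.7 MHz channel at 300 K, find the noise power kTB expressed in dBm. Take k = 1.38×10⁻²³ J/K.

P_n = kTB = 1.38×10⁻²³ × 300 × 3.47×10⁷ = 1.44×10⁻¹³ W
In dBm: 10 log₁₀(1.44×10⁻¹³ / 10⁻³) = −98.4 dBm

−98.4 dBm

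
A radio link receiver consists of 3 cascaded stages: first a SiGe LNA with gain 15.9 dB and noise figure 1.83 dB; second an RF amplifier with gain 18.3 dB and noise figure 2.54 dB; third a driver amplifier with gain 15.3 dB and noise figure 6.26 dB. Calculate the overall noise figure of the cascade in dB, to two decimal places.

Convert to linear (a loss of L dB is a gain of −L dB): F_i = 10^(NF_i/10), G_i = 10^(G_i,dB/10)
  Stage 1: F_1 = 10^(1.83/10) = 1.524, G_1 = 10^(15.9/10) = 38.90
  Stage 2: F_2 = 10^(2.54/10) = 1.795, G_2 = 10^(18.3/10) = 67.61
  Stage 3: F_3 = 10^(6.26/10) = 4.227, G_3 = 10^(15.3/10) = 33.88
Friis cascade:
  F = 1.524 + (1.795 − 1)/38.90 + (4.227 − 1)/2630 = 1.546
NF = 10 log₁₀(1.546) = 1.89 dB

1.89 dB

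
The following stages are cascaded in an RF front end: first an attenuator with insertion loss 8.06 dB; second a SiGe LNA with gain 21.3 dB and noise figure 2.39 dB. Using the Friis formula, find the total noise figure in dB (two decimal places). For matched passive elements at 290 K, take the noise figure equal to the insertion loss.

Convert to linear (a loss of L dB is a gain of −L dB): F_i = 10^(NF_i/10), G_i = 10^(G_i,dB/10)
  Stage 1: F_1 = 10^(8.06/10) = 6.397, G_1 = 10^(−8.06/10) = 0.1563
  Stage 2: F_2 = 10^(2.39/10) = 1.734, G_2 = 10^(21.3/10) = 134.9
Friis cascade:
  F = 6.397 + (1.734 − 1)/0.1563 = 11.09
NF = 10 log₁₀(11.09) = 10.45 dB

10.45 dB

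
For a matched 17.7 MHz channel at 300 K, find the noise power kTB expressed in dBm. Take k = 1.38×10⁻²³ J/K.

P_n = kTB = 1.38×10⁻²³ × 300 × 1.77×10⁷ = 7.33×10⁻¹⁴ W
In dBm: 10 log₁₀(7.33×10⁻¹⁴ / 10⁻³) = −101.4 dBm

−101.4 dBm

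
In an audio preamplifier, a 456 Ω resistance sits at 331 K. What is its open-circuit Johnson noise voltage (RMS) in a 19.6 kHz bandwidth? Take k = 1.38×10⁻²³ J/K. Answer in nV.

404 nV

V_n = √(4kTRB)
4kTRB = 4 × 1.38×10⁻²³ × 331 × 4.56×10² × 1.96×10⁴ = 1.63×10⁻¹³ V²
V_n = √(1.63×10⁻¹³) = 4.04×10⁻⁷ V = 404 nV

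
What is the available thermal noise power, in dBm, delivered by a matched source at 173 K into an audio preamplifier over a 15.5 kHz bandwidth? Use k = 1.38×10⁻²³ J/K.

P_n = kTB = 1.38×10⁻²³ × 173 × 1.55×10⁴ = 3.70×10⁻¹⁷ W
In dBm: 10 log₁₀(3.70×10⁻¹⁷ / 10⁻³) = −134.3 dBm

−134.3 dBm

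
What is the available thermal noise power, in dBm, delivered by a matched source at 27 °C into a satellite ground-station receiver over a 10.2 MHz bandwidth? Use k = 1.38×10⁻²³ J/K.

T = 27 °C + 273.15 = 300.15 K
P_n = kTB = 1.38×10⁻²³ × 300.15 × 1.02×10⁷ = 4.22×10⁻¹⁴ W
In dBm: 10 log₁₀(4.22×10⁻¹⁴ / 10⁻³) = −103.7 dBm

−103.7 dBm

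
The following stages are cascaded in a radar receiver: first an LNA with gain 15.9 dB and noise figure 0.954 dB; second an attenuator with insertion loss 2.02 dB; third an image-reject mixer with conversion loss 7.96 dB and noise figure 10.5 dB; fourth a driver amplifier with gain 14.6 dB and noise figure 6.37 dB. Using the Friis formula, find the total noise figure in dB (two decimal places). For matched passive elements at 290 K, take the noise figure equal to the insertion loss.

4.04 dB

Convert to linear (a loss of L dB is a gain of −L dB): F_i = 10^(NF_i/10), G_i = 10^(G_i,dB/10)
  Stage 1: F_1 = 10^(0.954/10) = 1.246, G_1 = 10^(15.9/10) = 38.90
  Stage 2: F_2 = 10^(2.02/10) = 1.592, G_2 = 10^(−2.02/10) = 0.6281
  Stage 3: F_3 = 10^(10.5/10) = 11.22, G_3 = 10^(−7.96/10) = 0.1600
  Stage 4: F_4 = 10^(6.37/10) = 4.335, G_4 = 10^(14.6/10) = 28.84
Friis cascade:
  F = 1.246 + (1.592 − 1)/38.90 + (11.22 − 1)/24.43 + (4.335 − 1)/3.908 = 2.532
NF = 10 log₁₀(2.532) = 4.04 dB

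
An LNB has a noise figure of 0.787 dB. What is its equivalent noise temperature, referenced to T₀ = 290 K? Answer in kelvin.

F = 10^(0.787/10) = 1.19867
T_e = (F − 1)·T₀ = (1.19867 − 1) × 290 = 57.6 K

57.6 K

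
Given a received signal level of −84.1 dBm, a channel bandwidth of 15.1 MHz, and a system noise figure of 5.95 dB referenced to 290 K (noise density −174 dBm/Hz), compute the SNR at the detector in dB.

12.2 dB

Noise floor: N = −174 + 10 log₁₀(B) + NF
10 log₁₀(1.51×10⁷) = 71.79 dB
N = −174 + 71.79 + 5.95 = −96.26 dBm
SNR = P_sig − N = −84.1 − (−96.26) = 12.16 dB → 12.2 dB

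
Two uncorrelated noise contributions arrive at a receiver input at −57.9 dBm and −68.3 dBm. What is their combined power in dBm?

Convert to linear, add, convert back:
P₁ = 1.62×10⁻⁹ W, P₂ = 1.48×10⁻¹⁰ W
P_tot = 1.77×10⁻⁹ W → 10 log₁₀(P_tot / 10⁻³) = −57.5 dBm

−57.5 dBm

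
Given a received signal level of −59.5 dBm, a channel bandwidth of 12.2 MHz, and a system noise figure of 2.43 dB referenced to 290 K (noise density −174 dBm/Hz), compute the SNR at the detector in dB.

Noise floor: N = −174 + 10 log₁₀(B) + NF
10 log₁₀(1.22×10⁷) = 70.86 dB
N = −174 + 70.86 + 2.43 = −100.71 dBm
SNR = P_sig − N = −59.5 − (−100.71) = 41.21 dB → 41.2 dB

41.2 dB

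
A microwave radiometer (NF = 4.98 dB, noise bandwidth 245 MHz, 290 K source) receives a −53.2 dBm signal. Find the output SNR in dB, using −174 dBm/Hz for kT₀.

Noise floor: N = −174 + 10 log₁₀(B) + NF
10 log₁₀(2.45×10⁸) = 83.89 dB
N = −174 + 83.89 + 4.98 = −85.13 dBm
SNR = P_sig − N = −53.2 − (−85.13) = 31.93 dB → 31.9 dB

31.9 dB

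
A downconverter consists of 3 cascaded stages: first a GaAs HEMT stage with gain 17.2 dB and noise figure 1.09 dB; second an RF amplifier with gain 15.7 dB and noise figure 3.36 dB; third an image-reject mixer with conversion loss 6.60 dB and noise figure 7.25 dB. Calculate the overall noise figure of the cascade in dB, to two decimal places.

1.17 dB

Convert to linear (a loss of L dB is a gain of −L dB): F_i = 10^(NF_i/10), G_i = 10^(G_i,dB/10)
  Stage 1: F_1 = 10^(1.09/10) = 1.285, G_1 = 10^(17.2/10) = 52.48
  Stage 2: F_2 = 10^(3.36/10) = 2.168, G_2 = 10^(15.7/10) = 37.15
  Stage 3: F_3 = 10^(7.25/10) = 5.309, G_3 = 10^(−6.60/10) = 0.2188
Friis cascade:
  F = 1.285 + (2.168 − 1)/52.48 + (5.309 − 1)/1950 = 1.310
NF = 10 log₁₀(1.310) = 1.17 dB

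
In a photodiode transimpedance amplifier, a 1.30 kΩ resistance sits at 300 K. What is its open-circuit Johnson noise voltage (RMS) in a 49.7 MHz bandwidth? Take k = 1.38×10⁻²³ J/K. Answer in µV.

32.7 µV

V_n = √(4kTRB)
4kTRB = 4 × 1.38×10⁻²³ × 300 × 1.30×10³ × 4.97×10⁷ = 1.07×10⁻⁹ V²
V_n = √(1.07×10⁻⁹) = 3.27×10⁻⁵ V = 32.7 µV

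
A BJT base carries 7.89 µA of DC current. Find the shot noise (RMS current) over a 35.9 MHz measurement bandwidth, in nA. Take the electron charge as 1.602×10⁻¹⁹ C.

I_n = √(2qI·B)
2qI·B = 2 × 1.602×10⁻¹⁹ × 7.89×10⁻⁶ × 3.59×10⁷ = 9.08×10⁻¹⁷ A²
I_n = √(9.08×10⁻¹⁷) = 9.53×10⁻⁹ A = 9.53 nA

9.53 nA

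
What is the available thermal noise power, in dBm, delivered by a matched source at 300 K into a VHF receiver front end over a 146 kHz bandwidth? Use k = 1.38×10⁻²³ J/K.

P_n = kTB = 1.38×10⁻²³ × 300 × 1.46×10⁵ = 6.04×10⁻¹⁶ W
In dBm: 10 log₁₀(6.04×10⁻¹⁶ / 10⁻³) = −122.2 dBm

−122.2 dBm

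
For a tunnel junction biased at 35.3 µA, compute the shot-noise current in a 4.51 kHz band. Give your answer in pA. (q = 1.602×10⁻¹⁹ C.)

I_n = √(2qI·B)
2qI·B = 2 × 1.602×10⁻¹⁹ × 3.53×10⁻⁵ × 4.51×10³ = 5.10×10⁻²⁰ A²
I_n = √(5.10×10⁻²⁰) = 2.26×10⁻¹⁰ A = 226 pA

226 pA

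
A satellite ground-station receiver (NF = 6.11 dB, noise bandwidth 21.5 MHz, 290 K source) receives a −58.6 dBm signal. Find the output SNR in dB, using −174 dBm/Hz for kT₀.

36.0 dB

Noise floor: N = −174 + 10 log₁₀(B) + NF
10 log₁₀(2.15×10⁷) = 73.32 dB
N = −174 + 73.32 + 6.11 = −94.57 dBm
SNR = P_sig − N = −58.6 − (−94.57) = 35.97 dB → 36.0 dB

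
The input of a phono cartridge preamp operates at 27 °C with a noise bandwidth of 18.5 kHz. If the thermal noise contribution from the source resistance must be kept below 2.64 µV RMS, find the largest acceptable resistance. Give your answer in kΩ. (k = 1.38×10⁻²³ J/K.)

22.7 kΩ

T = 27 °C + 273.15 = 300.15 K
Johnson–Nyquist: V_n = √(4kTRB) ⇒ R = V_n² / (4kTB)
4kTB = 4 × 1.38×10⁻²³ × 300.15 × 1.85×10⁴ = 3.07×10⁻¹⁶
R = (2.64×10⁻⁶)² / 3.07×10⁻¹⁶ = 2.27×10⁴ Ω = 22.7 kΩ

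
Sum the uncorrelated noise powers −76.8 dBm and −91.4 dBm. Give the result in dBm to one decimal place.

−76.7 dBm

Convert to linear, add, convert back:
P₁ = 2.09×10⁻¹¹ W, P₂ = 7.24×10⁻¹³ W
P_tot = 2.16×10⁻¹¹ W → 10 log₁₀(P_tot / 10⁻³) = −76.7 dBm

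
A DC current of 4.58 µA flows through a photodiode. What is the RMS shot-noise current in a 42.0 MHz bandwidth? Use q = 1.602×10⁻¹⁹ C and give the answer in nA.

7.85 nA

I_n = √(2qI·B)
2qI·B = 2 × 1.602×10⁻¹⁹ × 4.58×10⁻⁶ × 4.20×10⁷ = 6.16×10⁻¹⁷ A²
I_n = √(6.16×10⁻¹⁷) = 7.85×10⁻⁹ A = 7.85 nA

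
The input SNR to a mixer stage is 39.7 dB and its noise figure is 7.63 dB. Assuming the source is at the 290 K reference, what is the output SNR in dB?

By definition F = SNR_in/SNR_out, so in dB: SNR_out = SNR_in − NF
SNR_out = 39.7 − 7.63 = 32.07 dB

32.07 dB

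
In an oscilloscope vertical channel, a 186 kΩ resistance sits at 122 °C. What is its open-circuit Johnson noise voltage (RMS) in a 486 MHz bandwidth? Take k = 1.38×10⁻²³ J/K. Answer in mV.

T = 122 °C + 273.15 = 395.15 K
V_n = √(4kTRB)
4kTRB = 4 × 1.38×10⁻²³ × 395.15 × 1.86×10⁵ × 4.86×10⁸ = 1.97×10⁻⁶ V²
V_n = √(1.97×10⁻⁶) = 1.40×10⁻³ V = 1.40 mV

1.40 mV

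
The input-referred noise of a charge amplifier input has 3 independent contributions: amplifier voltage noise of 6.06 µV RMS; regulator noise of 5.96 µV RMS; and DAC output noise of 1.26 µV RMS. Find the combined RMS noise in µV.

Uncorrelated sources add in power (mean-square): V_tot = √(ΣV_i²)
V_tot = √[(6.06×10⁻⁶)² + (5.96×10⁻⁶)² + (1.26×10⁻⁶)²] = 8.59×10⁻⁶ V = 8.59 µV

8.59 µV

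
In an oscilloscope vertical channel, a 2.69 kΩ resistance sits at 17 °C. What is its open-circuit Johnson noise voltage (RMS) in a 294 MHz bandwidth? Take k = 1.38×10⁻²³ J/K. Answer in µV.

113 µV

T = 17 °C + 273.15 = 290.15 K
V_n = √(4kTRB)
4kTRB = 4 × 1.38×10⁻²³ × 290.15 × 2.69×10³ × 2.94×10⁸ = 1.27×10⁻⁸ V²
V_n = √(1.27×10⁻⁸) = 1.13×10⁻⁴ V = 113 µV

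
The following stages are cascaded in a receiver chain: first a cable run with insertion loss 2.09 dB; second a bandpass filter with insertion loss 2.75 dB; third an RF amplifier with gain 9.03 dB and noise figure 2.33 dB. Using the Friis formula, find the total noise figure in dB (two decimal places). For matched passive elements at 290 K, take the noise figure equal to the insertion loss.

7.17 dB

Convert to linear (a loss of L dB is a gain of −L dB): F_i = 10^(NF_i/10), G_i = 10^(G_i,dB/10)
  Stage 1: F_1 = 10^(2.09/10) = 1.618, G_1 = 10^(−2.09/10) = 0.6180
  Stage 2: F_2 = 10^(2.75/10) = 1.884, G_2 = 10^(−2.75/10) = 0.5309
  Stage 3: F_3 = 10^(2.33/10) = 1.710, G_3 = 10^(9.03/10) = 7.998
Friis cascade:
  F = 1.618 + (1.884 − 1)/0.6180 + (1.710 − 1)/0.3281 = 5.212
NF = 10 log₁₀(5.212) = 7.17 dB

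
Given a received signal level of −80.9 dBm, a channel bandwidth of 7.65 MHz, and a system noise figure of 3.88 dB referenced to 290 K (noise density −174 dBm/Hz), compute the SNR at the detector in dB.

20.4 dB

Noise floor: N = −174 + 10 log₁₀(B) + NF
10 log₁₀(7.65×10⁶) = 68.84 dB
N = −174 + 68.84 + 3.88 = −101.28 dBm
SNR = P_sig − N = −80.9 − (−101.28) = 20.38 dB → 20.4 dB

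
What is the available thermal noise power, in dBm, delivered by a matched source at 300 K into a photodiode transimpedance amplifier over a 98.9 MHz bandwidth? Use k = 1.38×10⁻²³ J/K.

P_n = kTB = 1.38×10⁻²³ × 300 × 9.89×10⁷ = 4.09×10⁻¹³ W
In dBm: 10 log₁₀(4.09×10⁻¹³ / 10⁻³) = −93.9 dBm

−93.9 dBm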